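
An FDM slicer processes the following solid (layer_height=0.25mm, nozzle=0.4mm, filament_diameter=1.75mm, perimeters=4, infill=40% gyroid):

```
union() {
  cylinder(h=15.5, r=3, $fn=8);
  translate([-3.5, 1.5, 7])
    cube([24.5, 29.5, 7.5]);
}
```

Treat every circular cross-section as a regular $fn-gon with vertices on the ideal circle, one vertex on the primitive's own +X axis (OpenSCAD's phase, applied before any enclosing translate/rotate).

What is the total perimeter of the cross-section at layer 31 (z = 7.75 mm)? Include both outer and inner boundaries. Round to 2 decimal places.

At z = 7.75 mm: the cylinder: section is a regular 8-gon, circumradius r=3 (perimeter = 2·8·3.000·sin(180°/8) = 18.37 mm); the 24.5×29.5 cube at (-3.5, 1.5) contributes its full rectangle (perimeter 108.00 mm); Merging all regions: the regions partially overlap (shared area 4.66 mm²), so the edge portions inside another operand are dropped and the merged outline is re-measured after clipping — boundary = 115.67 mm. Overall, the cross-section is a single solid region. Total boundary length (outer) = 115.67 mm.

115.67 mm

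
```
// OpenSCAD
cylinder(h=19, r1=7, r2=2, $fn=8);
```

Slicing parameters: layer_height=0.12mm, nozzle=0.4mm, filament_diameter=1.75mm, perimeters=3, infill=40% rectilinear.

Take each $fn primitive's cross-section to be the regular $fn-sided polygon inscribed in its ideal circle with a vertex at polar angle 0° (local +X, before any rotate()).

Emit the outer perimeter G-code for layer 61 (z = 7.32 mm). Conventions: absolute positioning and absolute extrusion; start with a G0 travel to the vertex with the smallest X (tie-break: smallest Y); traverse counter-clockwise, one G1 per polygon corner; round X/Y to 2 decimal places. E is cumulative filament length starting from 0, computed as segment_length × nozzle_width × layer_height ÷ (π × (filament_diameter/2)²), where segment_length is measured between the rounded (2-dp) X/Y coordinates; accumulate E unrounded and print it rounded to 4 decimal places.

G0 X-5.07 Y0.00 Z7.32
G1 X-3.59 Y-3.59 E0.0775
G1 X0.00 Y-5.07 E0.1550
G1 X3.59 Y-3.59 E0.2325
G1 X5.07 Y0.00 E0.3100
G1 X3.59 Y3.59 E0.3875
G1 X0.00 Y5.07 E0.4649
G1 X-3.59 Y3.59 E0.5424
G1 X-5.07 Y0.00 E0.6199

At z = 7.32 mm: the cone: at t=0.385 of its height the radius interpolates to r₁+(r₂−r₁)t = 5.074, giving a regular 8-gon of that circumradius. The outline is a single polygon with 8 vertices. Extrusion per mm of travel: 0.4 × 0.12 / (π × 0.875²) = 0.019956. Accumulating E over each segment gives final E = 0.6199.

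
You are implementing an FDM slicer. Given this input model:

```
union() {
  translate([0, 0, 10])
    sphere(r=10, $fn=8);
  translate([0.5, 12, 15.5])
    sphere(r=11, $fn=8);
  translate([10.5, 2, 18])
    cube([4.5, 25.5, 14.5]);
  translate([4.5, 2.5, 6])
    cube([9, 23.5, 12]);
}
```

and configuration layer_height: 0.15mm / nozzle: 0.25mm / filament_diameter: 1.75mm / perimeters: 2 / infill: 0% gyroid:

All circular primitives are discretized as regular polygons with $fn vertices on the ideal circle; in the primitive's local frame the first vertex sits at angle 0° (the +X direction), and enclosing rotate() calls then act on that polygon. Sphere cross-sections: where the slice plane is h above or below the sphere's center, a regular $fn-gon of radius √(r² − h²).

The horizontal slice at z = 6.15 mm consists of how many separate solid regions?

At z = 6.15 mm: the sphere: section is a regular 8-gon, circumradius = √(r²−h²) = √(10²−3.85²) = 9.229; the sphere at (0.5, 12): section is a regular 8-gon, circumradius = √(r²−h²) = √(11²−9.35²) = 5.795; the cube at (10.5, 2) is absent (z outside [18, 32.5]); the 9×23.5 cube at (4.5, 2.5) contributes its full rectangle; Combining (union): the regions partially overlap (shared area 31.11 mm²), so overlapping operands fuse into one piece — 1 connected region with 1 hole. The result has 1 disconnected region.

1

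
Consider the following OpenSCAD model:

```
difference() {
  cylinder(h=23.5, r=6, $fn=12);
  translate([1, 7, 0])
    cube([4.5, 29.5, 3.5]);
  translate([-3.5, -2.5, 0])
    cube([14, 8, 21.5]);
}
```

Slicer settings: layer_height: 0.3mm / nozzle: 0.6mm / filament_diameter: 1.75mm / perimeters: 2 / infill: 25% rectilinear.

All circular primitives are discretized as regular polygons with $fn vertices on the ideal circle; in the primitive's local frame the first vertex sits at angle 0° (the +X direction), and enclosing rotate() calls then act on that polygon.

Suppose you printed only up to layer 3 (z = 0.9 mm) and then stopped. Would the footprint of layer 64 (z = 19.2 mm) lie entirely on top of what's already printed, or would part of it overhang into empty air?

Compare the two slices. At z = 0.9: the r=6 cylinder contributes a regular 12-gon of circumradius 6 (area = (12/2)·6.000²·sin(360°/12) = 108.00 mm²); the cube at (1, 7) is present — its section is the full 4.5×29.5 rectangle (area 132.75 mm²); the 14×8 cube at (-3.5, -2.5) contributes its full rectangle (area 112.00 mm²); Taking the first minus the rest: starting from the r=6 cylinder (108.00 mm²), the 4.5×29.5 cube at (1, 7) misses the remaining region (no effect); the 14×8 cube at (-3.5, -2.5) partially overlaps it — only the 68.25 mm² overlap (of its 112.00 mm²) is removed, clipping the outline — area = 39.75 mm². At z = 19.2: the r=6 cylinder contributes a regular 12-gon of circumradius 6 (area = (12/2)·6.000²·sin(360°/12) = 108.00 mm²); the cube at (1, 7) is not intersected at this z (z outside [0, 3.5]); the 14×8 cube at (-3.5, -2.5) contributes its full rectangle (area 112.00 mm²); After the difference (first − rest): starting from the r=6 cylinder (108.00 mm²), the 14×8 cube at (-3.5, -2.5) partially overlaps it — only the 68.25 mm² overlap (of its 112.00 mm²) is removed, clipping the outline — area = 39.75 mm². Checking containment: the cross-section at z = 19.2 is a subset of the cross-section at z = 0.9.

entirely on top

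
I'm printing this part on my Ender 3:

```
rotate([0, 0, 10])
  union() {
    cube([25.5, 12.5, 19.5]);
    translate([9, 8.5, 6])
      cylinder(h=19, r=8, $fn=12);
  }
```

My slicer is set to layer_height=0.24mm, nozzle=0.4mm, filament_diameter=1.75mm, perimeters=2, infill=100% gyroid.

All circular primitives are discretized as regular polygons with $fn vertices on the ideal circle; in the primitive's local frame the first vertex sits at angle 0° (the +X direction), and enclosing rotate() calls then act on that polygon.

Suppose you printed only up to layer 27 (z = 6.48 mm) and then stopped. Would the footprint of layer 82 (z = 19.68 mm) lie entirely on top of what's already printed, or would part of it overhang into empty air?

Compare the two slices. At z = 6.48: the cube is present — its section is the full 25.5×12.5 rectangle (area 318.75 mm²); the r=8 cylinder at (9, 8.5) contributes a regular 12-gon of circumradius 8 (area = (12/2)·8.000²·sin(360°/12) = 192.00 mm²); Taking the union: the regions partially overlap — summed areas 510.75 mm² minus the doubly-counted overlap 155.71 mm² gives 355.04 mm² — area = 355.04 mm²; (rotated 10° about Z; rotation is an isometry so areas/perimeters/island counts are preserved). At z = 19.68: the cube is not intersected at this z (z outside [0, 19.5]); the cylinder at (9, 8.5): section is a regular 12-gon, circumradius r=8 (area = (12/2)·8.000²·sin(360°/12) = 192.00 mm²); Combining (union): only the r=8 cylinder at (9, 8.5) is present, so the union is just that shape — area = 192.00 mm²; (whole slice rotated 10° about Z — lengths, areas and connectivity unchanged). Checking containment: the cross-section at z = 19.68 is a subset of the cross-section at z = 6.48.

entirely on top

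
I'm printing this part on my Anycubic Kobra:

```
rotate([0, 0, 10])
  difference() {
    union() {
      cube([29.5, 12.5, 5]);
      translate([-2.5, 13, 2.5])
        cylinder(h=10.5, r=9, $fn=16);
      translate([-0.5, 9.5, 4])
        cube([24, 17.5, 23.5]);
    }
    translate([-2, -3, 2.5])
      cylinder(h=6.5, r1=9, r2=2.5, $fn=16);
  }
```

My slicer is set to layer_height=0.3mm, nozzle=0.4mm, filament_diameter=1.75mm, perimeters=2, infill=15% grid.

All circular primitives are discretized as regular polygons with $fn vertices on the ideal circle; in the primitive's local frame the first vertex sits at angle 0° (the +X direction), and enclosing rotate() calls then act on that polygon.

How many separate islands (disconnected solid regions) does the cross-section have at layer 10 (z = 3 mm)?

At z = 3 mm: the cube (footprint 29.5×12.5) is included at this height; the r=9 cylinder at (-2.5, 13) gives a regular 16-gon of circumradius 9 (constant along its height); the cube at (-0.5, 9.5) is absent (z outside [4, 27.5]); Taking the union: the regions partially overlap (shared area 36.89 mm²), so overlapping operands fuse into one piece — 1 connected region; the cone at (-2, -3) contributes a regular 16-gon of circumradius 8.500 (interpolated between r1=9 and r2=2.5 at t=0.077); After the difference (first − rest): starting from the result so far, the cone at (-2, -3) partially overlaps it — only the 25.20 mm² overlap (of its 221.19 mm²) is removed, clipping the outline — 1 connected region; (rotated 10° about Z; rotation is an isometry so areas/perimeters/island counts are preserved). Overall, the cross-section is a single solid region. Island count = 1.

1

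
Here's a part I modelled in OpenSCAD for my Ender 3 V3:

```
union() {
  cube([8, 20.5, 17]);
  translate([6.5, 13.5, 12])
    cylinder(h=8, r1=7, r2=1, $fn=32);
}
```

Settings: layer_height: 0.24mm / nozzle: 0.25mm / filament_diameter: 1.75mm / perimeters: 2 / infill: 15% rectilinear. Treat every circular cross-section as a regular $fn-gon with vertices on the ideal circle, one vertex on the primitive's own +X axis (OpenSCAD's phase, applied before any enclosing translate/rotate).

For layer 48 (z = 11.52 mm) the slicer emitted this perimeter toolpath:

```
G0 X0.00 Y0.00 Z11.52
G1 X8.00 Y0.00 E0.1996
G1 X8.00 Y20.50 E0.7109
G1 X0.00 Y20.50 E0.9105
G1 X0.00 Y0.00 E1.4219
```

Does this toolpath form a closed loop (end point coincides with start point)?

Start point (G0): (0.00, 0.00). End point (last G1): the path returns to the start — closed.

yes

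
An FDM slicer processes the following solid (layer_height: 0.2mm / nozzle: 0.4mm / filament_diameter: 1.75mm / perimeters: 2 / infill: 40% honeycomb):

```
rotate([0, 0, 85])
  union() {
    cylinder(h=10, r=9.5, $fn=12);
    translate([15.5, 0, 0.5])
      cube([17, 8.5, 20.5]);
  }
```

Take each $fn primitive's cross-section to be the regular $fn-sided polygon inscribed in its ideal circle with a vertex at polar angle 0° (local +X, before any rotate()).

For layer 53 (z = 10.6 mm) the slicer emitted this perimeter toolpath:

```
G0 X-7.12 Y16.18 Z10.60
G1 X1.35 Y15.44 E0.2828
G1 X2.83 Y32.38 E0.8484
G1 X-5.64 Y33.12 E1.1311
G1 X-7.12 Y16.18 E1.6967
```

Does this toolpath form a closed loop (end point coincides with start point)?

Start point (G0): (-7.12, 16.18). End point (last G1): the path returns to the start — closed.

yes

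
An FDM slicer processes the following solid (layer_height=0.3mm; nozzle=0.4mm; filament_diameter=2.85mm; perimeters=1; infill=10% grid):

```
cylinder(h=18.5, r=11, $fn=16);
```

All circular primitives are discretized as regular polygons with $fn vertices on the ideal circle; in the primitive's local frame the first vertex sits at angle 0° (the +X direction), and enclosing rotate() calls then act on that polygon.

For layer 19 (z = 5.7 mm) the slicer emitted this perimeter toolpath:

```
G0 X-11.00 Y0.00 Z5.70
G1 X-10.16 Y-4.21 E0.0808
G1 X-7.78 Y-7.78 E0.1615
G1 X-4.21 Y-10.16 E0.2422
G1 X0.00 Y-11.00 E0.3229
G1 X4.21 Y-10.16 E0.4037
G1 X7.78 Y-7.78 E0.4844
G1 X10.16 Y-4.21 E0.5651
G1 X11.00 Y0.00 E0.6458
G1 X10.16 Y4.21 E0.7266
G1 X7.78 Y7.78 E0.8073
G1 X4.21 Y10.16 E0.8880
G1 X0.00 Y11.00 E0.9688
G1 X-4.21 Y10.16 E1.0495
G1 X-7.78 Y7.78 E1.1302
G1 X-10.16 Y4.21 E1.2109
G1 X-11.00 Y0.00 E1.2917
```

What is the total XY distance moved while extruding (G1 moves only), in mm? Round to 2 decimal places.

68.67 mm

Sum the Euclidean lengths of each G1 segment: total = 68.67 mm.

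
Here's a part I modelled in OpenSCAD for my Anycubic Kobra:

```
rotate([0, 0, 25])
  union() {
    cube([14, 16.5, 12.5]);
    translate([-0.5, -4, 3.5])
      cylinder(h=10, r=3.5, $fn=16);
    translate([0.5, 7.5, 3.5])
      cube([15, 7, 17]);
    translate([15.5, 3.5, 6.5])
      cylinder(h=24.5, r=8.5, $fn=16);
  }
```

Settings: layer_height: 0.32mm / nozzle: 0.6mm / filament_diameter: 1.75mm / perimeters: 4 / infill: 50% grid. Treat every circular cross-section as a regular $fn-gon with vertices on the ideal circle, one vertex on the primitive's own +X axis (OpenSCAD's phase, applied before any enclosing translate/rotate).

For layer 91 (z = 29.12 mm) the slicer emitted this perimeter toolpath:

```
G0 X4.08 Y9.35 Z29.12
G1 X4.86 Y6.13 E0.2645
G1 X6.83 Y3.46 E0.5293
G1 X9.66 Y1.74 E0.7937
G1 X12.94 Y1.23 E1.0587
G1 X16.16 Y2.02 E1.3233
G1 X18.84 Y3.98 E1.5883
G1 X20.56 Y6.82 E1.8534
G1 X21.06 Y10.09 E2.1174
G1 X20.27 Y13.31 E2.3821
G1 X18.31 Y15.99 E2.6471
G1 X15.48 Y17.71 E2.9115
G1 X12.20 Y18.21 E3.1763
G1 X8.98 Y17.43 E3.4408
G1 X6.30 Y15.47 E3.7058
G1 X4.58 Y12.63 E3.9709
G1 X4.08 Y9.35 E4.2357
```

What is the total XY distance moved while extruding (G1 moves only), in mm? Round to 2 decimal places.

53.06 mm

Sum the Euclidean lengths of each G1 segment: total = 53.06 mm.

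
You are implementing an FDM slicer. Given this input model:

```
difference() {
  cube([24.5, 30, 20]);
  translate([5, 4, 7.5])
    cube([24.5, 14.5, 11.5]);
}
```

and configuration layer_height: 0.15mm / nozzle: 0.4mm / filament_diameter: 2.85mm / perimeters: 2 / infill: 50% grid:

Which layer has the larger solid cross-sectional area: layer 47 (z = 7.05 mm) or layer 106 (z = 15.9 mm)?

Layer 47 (z = 7.05): the cube (footprint 24.5×30) is included at this height (area 735.00 mm²); the cube at (5, 4) does not reach this height (z outside [7.5, 19]); After the difference (first − rest): none of the subtracted shapes is present at this height, so the 24.5×30 cube is unchanged — area = 735.00 mm². So its area = 735.00 mm². Layer 106 (z = 15.9): the 24.5×30 cube contributes its full rectangle (area 735.00 mm²); the 24.5×14.5 cube at (5, 4) contributes its full rectangle (area 355.25 mm²); After the difference (first − rest): starting from the 24.5×30 cube (735.00 mm²), the 24.5×14.5 cube at (5, 4) partially overlaps it — only the 282.75 mm² overlap (of its 355.25 mm²) is removed, clipping the outline — area = 452.25 mm². So its area = 452.25 mm². Layer 47 is larger (735.00 vs 452.25 mm²).

layer 47 (z = 7.05 mm)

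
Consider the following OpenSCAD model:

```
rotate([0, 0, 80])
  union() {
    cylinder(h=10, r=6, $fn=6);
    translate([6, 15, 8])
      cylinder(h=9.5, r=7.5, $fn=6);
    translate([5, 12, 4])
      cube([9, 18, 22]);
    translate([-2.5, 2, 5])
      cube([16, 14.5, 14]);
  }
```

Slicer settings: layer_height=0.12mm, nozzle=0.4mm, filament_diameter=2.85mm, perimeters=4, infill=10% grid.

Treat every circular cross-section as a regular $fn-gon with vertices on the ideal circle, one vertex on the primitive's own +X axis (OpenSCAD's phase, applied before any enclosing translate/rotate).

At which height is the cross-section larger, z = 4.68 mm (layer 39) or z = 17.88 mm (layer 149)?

layer 149 (z = 17.88 mm)

Layer 39 (z = 4.68): the r=6 cylinder gives a regular 6-gon of circumradius 6 (constant along its height) (area = (6/2)·6.000²·sin(360°/6) = 93.53 mm²); the cylinder at (6, 15) is not intersected at this z (z outside [8, 17.5]); the 9×18 cube at (5, 12) contributes its full rectangle (area 162.00 mm²); the cube at (-2.5, 2) does not reach this height (z outside [5, 19]); Combining (union): the 2 present regions are separate (no shared area or edge), so areas and boundary lengths simply add and each stays a separate island — area = 255.53 mm²; (rotated 80° about Z; rotation is an isometry so areas/perimeters/island counts are preserved). So its area = 255.53 mm². Layer 149 (z = 17.88): the cylinder does not reach this height (z outside [0, 10]); the cylinder at (6, 15) does not reach this height (z outside [8, 17.5]); the 9×18 cube at (5, 12) contributes its full rectangle (area 162.00 mm²); the cube at (-2.5, 2) (footprint 16×14.5) is included at this height (area 232.00 mm²); Combining (union): the regions partially overlap — summed areas 394.00 mm² minus the doubly-counted overlap 38.25 mm² gives 355.75 mm² — area = 355.75 mm²; (rotated 80° about Z; rotation is an isometry so areas/perimeters/island counts are preserved). So its area = 355.75 mm². Layer 149 is larger (355.75 vs 255.53 mm²).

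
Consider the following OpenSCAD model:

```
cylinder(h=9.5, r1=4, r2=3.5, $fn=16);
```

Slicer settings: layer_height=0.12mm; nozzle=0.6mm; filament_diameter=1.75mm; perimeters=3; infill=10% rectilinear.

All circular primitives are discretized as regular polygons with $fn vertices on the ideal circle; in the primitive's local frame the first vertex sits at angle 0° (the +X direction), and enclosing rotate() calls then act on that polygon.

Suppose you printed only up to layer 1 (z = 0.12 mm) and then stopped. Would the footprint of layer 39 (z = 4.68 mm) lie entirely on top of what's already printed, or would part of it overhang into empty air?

entirely on top

Compare the two slices. At z = 0.12: the cone contributes a regular 16-gon of circumradius 3.994 (interpolated between r1=4 and r2=3.5 at t=0.013) (area = (16/2)·3.994²·sin(360°/16) = 48.83 mm²). At z = 4.68: the cone contributes a regular 16-gon of circumradius 3.754 (interpolated between r1=4 and r2=3.5 at t=0.493) (area = (16/2)·3.754²·sin(360°/16) = 43.14 mm²). Checking containment: the cross-section at z = 4.68 is a subset of the cross-section at z = 0.12.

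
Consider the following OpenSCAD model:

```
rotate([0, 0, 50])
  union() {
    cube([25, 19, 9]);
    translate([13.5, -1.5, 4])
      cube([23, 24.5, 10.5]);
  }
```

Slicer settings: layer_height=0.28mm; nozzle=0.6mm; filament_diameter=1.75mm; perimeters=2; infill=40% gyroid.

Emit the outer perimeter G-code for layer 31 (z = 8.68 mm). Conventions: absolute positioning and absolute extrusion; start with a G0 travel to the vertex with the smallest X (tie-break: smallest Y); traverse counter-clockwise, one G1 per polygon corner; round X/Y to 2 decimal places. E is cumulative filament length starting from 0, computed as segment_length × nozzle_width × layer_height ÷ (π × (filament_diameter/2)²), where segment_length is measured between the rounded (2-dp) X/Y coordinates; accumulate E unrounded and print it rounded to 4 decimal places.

At z = 8.68 mm: the cube (footprint 25×19) is included at this height; the cube at (13.5, -1.5) is present — its section is the full 23×24.5 rectangle; Combining (union): the regions partially overlap (shared area 218.50 mm²), so overlapping operands fuse into one piece — 1 connected region; (rotated 50° about Z; rotation is an isometry so areas/perimeters/island counts are preserved). The outline is a single polygon with 8 vertices. Extrusion per mm of travel: 0.6 × 0.28 / (π × 0.875²) = 0.069846. Accumulating E over each segment gives final E = 8.5194.

G0 X-14.55 Y12.21 Z8.68
G1 X0.00 Y0.00 E1.3267
G1 X8.68 Y10.34 E2.2696
G1 X9.83 Y9.38 E2.3743
G1 X24.61 Y27.00 E3.9806
G1 X5.84 Y42.74 E5.6916
G1 X-8.94 Y25.13 E7.2974
G1 X-5.88 Y22.55 E7.5769
G1 X-14.55 Y12.21 E8.5194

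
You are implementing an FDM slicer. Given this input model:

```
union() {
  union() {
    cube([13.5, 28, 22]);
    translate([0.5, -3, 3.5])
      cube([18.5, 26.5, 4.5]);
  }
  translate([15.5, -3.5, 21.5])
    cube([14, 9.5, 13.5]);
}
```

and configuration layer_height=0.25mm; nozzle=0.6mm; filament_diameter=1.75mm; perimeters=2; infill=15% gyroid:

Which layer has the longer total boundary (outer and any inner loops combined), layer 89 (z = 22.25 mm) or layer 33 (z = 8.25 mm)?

Layer 89 (z = 22.25): the cube is absent (z outside [0, 22]); the cube at (0.5, -3) does not reach this height (z outside [3.5, 8]); Merging all regions: nothing is present at this height; the cube at (15.5, -3.5) is present — its section is the full 14×9.5 rectangle (perimeter 47.00 mm); Taking the union: only the 14×9.5 cube at (15.5, -3.5) is present, so the union is just that shape — boundary = 47.00 mm. So its perimeter = 47.00 mm. Layer 33 (z = 8.25): the cube (footprint 13.5×28) is included at this height (perimeter 83.00 mm); the cube at (0.5, -3) does not reach this height (z outside [3.5, 8]); Taking the union: only the 13.5×28 cube is present, so the union is just that shape — boundary = 83.00 mm; the cube at (15.5, -3.5) is absent (z outside [21.5, 35]); Merging all regions: only that combined region is present, so the union is just that shape — boundary = 83.00 mm. So its perimeter = 83.00 mm. Layer 33 is larger (83.00 vs 47.00 mm).

layer 33 (z = 8.25 mm)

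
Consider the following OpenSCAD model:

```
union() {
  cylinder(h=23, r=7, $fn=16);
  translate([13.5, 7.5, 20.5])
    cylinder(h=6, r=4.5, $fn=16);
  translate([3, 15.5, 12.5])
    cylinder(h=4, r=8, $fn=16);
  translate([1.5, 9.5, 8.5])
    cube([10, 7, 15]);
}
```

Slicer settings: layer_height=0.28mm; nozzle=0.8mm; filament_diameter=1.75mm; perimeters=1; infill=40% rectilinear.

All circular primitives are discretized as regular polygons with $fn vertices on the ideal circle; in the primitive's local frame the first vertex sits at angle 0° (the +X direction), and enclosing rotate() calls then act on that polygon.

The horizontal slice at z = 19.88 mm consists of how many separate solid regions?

2

At z = 19.88 mm: the r=7 cylinder contributes a regular 16-gon of circumradius 7; the cylinder at (13.5, 7.5) is not intersected at this z (z outside [20.5, 26.5]); the cylinder at (3, 15.5) does not reach this height (z outside [12.5, 16.5]); the cube at (1.5, 9.5) (footprint 10×7) is included at this height; Combining (union): the 2 present regions are separate (no shared area or edge), so areas and boundary lengths simply add and each stays a separate island — 2 connected regions. The result has 2 disconnected regions.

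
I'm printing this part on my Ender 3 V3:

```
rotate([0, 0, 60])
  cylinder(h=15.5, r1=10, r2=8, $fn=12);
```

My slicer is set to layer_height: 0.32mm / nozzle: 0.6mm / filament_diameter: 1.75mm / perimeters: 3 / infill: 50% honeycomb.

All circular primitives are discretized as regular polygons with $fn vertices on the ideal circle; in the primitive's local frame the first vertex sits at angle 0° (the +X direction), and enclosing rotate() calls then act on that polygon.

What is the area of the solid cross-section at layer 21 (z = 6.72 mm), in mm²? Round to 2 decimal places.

At z = 6.72 mm: the cone (r1=10→r2=8) has section circumradius 9.133 here — a regular 12-gon (area = (12/2)·9.133²·sin(360°/12) = 250.23 mm²); (rotated 60° about Z; rotation is an isometry so areas/perimeters/island counts are preserved). Overall, the cross-section is a single solid region. Net area = 250.23 mm².

250.23 mm²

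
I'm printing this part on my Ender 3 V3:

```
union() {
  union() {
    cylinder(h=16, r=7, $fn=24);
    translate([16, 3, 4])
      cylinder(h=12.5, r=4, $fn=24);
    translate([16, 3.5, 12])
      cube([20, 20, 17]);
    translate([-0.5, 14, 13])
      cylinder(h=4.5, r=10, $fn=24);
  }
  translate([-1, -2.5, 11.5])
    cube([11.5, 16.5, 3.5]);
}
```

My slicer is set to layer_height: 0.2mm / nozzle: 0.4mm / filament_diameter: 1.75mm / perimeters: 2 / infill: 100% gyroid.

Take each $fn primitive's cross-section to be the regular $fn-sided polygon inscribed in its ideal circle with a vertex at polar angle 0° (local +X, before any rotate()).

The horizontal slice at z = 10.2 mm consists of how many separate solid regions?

At z = 10.2 mm: the cylinder: section is a regular 24-gon, circumradius r=7; the cylinder at (16, 3): section is a regular 24-gon, circumradius r=4; the cube at (16, 3.5) does not reach this height (z outside [12, 29]); the cylinder at (-0.5, 14) does not reach this height (z outside [13, 17.5]); Taking the union: the 2 present regions are separate (no shared area or edge), so areas and boundary lengths simply add and each stays a separate island — 2 connected regions; the cube at (-1, -2.5) does not reach this height (z outside [11.5, 15]); Taking the union: only the result so far is present, so the union is just that shape — 2 connected regions. The result has 2 disconnected regions.

2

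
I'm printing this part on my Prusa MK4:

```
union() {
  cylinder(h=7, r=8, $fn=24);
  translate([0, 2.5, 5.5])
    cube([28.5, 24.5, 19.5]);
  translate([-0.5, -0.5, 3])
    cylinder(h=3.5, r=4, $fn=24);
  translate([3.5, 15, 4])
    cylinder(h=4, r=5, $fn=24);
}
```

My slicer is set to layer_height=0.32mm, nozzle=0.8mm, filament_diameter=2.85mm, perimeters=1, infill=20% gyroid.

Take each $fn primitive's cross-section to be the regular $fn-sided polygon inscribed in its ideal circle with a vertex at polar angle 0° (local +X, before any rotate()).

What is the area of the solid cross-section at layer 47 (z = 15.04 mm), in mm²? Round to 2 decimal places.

698.25 mm²

At z = 15.04 mm: the cylinder is not intersected at this z (z outside [0, 7]); the cube at (0, 2.5) (footprint 28.5×24.5) is included at this height (area 698.25 mm²); the cylinder at (-0.5, -0.5) is not intersected at this z (z outside [3, 6.5]); the cylinder at (3.5, 15) is not intersected at this z (z outside [4, 8]); Merging all regions: only the 28.5×24.5 cube at (0, 2.5) is present, so the union is just that shape — area = 698.25 mm². Overall, the cross-section is a single solid region. Net area = 698.25 mm².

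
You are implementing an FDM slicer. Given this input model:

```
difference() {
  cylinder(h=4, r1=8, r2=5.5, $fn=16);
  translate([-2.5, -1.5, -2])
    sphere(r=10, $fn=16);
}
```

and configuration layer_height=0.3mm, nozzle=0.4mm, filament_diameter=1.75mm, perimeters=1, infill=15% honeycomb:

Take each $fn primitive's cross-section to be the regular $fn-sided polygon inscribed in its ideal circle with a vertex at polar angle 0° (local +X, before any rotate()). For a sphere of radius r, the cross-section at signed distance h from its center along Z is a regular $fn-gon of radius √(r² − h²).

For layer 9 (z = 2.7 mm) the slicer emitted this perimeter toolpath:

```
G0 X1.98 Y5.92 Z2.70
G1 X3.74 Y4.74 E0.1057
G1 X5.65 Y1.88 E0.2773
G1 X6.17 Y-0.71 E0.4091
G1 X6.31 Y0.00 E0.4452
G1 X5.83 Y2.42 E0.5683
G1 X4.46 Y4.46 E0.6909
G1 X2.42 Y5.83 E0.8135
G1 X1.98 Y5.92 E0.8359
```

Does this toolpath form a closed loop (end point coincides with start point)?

Start point (G0): (1.98, 5.92). End point (last G1): the path returns to the start — closed.

yes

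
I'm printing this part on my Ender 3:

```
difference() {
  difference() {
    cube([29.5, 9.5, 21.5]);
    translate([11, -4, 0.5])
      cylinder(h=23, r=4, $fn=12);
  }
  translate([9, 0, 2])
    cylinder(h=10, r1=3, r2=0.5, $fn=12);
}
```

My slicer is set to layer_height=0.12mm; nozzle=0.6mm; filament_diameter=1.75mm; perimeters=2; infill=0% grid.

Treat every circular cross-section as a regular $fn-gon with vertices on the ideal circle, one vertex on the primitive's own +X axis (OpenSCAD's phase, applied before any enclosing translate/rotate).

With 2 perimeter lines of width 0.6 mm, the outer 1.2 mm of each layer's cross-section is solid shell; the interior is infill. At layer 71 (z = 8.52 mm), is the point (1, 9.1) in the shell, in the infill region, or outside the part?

shell

At z = 8.52 mm: the 29.5×9.5 cube contributes its full rectangle; the cylinder at (11, -4): section is a regular 12-gon, circumradius r=4; Subtracting the remaining from the first: starting from the 29.5×9.5 cube, the r=4 cylinder at (11, -4) misses the remaining region (no effect) — 1 connected region; the cone at (9, 0): at t=0.652 of its height the radius interpolates to r₁+(r₂−r₁)t = 1.370, giving a regular 12-gon of that circumradius; Subtracting the remaining from the first: starting from that combined region, the cone at (9, 0) partially overlaps it — only the 2.82 mm² overlap (of its 5.63 mm²) is removed, clipping the outline — 1 connected region. Overall, the cross-section is a single solid region. The nearest boundary edge runs (0.00, 9.50)→(29.50, 9.50); distance from the point to it = 0.40 mm. The point is inside the cross-section, 0.40 mm from the nearest boundary — within the 1.2 mm shell band (2 × 0.6).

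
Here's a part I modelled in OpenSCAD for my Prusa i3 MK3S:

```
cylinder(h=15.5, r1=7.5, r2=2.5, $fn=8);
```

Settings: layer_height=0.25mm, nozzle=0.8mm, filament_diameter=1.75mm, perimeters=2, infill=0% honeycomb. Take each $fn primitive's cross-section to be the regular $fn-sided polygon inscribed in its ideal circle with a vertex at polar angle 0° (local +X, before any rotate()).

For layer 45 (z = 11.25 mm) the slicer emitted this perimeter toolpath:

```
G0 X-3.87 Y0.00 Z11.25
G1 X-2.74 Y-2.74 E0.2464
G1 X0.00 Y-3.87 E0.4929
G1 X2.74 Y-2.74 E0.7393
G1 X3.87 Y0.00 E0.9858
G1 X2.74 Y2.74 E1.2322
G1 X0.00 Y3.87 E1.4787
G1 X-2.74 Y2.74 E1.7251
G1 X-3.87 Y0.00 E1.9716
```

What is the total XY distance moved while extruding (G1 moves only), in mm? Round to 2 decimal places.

23.71 mm

Sum the Euclidean lengths of each G1 segment: total = 23.71 mm.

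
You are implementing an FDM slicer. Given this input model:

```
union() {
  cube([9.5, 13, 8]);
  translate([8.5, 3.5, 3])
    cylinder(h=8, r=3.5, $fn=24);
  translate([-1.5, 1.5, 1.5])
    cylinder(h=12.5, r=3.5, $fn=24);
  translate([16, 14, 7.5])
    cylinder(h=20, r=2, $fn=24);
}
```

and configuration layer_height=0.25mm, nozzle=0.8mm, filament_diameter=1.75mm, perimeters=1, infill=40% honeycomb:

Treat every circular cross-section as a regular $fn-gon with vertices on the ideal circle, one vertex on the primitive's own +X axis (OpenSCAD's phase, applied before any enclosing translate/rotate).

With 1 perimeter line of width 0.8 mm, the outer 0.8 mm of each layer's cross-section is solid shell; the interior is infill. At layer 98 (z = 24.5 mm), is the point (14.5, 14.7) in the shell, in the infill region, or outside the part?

shell

At z = 24.5 mm: the cube does not reach this height (z outside [0, 8]); the cylinder at (8.5, 3.5) is not intersected at this z (z outside [3, 11]); the cylinder at (-1.5, 1.5) is not intersected at this z (z outside [1.5, 14]); the r=2 cylinder at (16, 14) contributes a regular 24-gon of circumradius 2; Combining (union): only the r=2 cylinder at (16, 14) is present, so the union is just that shape — 1 connected region. Overall, the cross-section is a single solid region. The nearest boundary edge runs (14.27, 15.00)→(14.07, 14.52); distance from the point to it = 0.33 mm. The point is inside the cross-section, 0.33 mm from the nearest boundary — within the 0.8 mm shell band (1 × 0.8).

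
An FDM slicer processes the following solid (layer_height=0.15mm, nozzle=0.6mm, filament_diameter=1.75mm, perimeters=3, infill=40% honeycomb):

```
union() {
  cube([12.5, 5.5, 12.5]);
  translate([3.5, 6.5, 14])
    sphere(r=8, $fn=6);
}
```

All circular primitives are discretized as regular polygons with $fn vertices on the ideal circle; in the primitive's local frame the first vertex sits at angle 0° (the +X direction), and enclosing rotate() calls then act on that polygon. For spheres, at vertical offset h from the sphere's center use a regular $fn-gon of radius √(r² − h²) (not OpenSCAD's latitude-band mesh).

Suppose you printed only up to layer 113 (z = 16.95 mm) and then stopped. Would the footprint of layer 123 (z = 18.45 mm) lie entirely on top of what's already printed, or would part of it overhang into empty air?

Compare the two slices. At z = 16.95: the cube does not reach this height (z outside [0, 12.5]); the sphere at (3.5, 6.5): section is a regular 6-gon, circumradius = √(r²−h²) = √(8²−2.95²) = 7.436 (area = (6/2)·7.436²·sin(360°/6) = 143.67 mm²); Merging all regions: only the r=8 sphere at (3.5, 6.5) is present, so the union is just that shape — area = 143.67 mm². At z = 18.45: the cube does not reach this height (z outside [0, 12.5]); the r=8 sphere at (3.5, 6.5) contributes a regular 6-gon of circumradius √(8²−4.45²) = 6.648 (area = (6/2)·6.648²·sin(360°/6) = 114.83 mm²); Taking the union: only the r=8 sphere at (3.5, 6.5) is present, so the union is just that shape — area = 114.83 mm². Checking containment: the cross-section at z = 18.45 is a subset of the cross-section at z = 16.95.

entirely on top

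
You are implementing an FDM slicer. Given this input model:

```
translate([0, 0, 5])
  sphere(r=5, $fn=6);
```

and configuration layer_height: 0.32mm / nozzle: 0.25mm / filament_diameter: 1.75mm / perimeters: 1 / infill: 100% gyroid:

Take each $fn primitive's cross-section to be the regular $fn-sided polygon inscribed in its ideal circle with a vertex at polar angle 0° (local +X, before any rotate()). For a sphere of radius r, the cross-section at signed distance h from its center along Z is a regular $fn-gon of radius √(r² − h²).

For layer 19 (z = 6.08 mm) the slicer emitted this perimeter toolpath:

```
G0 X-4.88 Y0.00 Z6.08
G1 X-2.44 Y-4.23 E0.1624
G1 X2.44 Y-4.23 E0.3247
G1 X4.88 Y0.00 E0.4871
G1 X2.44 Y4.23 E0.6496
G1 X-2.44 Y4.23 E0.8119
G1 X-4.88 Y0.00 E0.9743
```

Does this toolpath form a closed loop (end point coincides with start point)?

yes

Start point (G0): (-4.88, 0.00). End point (last G1): the path returns to the start — closed.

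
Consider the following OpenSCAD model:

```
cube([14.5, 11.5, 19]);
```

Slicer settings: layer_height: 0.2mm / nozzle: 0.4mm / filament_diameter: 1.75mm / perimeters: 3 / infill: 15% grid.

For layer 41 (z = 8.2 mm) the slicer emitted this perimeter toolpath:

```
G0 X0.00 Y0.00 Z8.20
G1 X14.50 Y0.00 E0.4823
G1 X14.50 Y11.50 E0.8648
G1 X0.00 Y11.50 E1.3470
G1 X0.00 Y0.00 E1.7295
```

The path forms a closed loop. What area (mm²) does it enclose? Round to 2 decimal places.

166.75 mm²

Apply the shoelace formula to the sequence of (X, Y) vertices; enclosed area = 166.75 mm².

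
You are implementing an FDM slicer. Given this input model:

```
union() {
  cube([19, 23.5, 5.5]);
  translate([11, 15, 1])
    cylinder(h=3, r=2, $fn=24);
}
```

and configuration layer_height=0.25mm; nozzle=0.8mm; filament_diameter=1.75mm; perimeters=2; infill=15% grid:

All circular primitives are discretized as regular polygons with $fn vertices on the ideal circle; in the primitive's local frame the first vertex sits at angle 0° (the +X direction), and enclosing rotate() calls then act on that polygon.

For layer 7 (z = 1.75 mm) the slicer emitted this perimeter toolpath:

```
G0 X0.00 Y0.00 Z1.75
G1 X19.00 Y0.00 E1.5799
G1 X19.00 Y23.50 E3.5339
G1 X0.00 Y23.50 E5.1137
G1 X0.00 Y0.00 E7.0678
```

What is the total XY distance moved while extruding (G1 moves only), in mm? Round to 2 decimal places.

Sum the Euclidean lengths of each G1 segment: total = 85.00 mm.

85.00 mm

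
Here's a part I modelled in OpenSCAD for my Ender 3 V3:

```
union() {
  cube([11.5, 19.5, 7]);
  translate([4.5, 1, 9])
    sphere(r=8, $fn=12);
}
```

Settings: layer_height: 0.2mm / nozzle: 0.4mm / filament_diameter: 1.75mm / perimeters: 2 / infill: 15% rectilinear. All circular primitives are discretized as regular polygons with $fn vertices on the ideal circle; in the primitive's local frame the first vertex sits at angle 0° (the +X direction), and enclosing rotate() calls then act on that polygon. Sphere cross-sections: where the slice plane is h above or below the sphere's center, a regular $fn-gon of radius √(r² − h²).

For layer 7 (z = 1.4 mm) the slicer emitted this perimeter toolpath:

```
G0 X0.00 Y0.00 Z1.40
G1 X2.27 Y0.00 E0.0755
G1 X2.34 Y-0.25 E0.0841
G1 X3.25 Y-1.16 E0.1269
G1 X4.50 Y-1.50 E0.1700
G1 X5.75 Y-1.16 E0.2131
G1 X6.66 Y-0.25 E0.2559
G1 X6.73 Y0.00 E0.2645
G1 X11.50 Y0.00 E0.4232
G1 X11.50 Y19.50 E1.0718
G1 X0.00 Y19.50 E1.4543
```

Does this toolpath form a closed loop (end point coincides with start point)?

Start point (G0): (0.00, 0.00). End point (last G1): the path does not return to the start — open.

no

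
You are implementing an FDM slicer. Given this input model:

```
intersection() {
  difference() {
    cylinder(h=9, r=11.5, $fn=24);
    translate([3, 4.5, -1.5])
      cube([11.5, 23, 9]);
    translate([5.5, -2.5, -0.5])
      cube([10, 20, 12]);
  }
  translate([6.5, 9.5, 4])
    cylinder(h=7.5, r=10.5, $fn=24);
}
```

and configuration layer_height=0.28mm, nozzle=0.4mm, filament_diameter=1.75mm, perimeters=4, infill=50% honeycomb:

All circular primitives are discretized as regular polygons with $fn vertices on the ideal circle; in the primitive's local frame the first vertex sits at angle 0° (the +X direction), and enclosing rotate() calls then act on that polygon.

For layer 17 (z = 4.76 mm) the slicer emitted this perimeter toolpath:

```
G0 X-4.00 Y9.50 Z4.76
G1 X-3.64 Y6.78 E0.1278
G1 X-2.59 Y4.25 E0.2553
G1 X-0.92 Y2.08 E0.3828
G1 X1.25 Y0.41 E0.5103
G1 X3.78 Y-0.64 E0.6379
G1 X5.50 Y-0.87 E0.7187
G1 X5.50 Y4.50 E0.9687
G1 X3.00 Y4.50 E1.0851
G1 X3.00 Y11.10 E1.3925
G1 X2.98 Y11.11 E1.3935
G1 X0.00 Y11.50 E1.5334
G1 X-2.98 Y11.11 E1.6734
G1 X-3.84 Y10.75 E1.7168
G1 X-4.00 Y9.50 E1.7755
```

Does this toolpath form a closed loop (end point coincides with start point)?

yes

Start point (G0): (-4.00, 9.50). End point (last G1): the path returns to the start — closed.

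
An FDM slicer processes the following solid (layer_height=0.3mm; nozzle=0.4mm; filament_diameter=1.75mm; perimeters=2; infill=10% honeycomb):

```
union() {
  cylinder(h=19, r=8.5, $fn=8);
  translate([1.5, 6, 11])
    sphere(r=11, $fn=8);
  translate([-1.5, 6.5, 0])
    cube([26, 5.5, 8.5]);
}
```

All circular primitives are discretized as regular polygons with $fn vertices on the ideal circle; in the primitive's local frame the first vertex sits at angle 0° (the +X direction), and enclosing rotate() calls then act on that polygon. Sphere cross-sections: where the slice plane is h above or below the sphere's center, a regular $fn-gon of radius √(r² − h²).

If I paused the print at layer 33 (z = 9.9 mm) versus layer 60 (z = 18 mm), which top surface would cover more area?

Layer 33 (z = 9.9): the r=8.5 cylinder contributes a regular 8-gon of circumradius 8.5 (area = (8/2)·8.500²·sin(360°/8) = 204.35 mm²); the r=11 sphere at (1.5, 6) contributes a regular 8-gon of circumradius √(11²−1.1²) = 10.945 (area = (8/2)·10.945²·sin(360°/8) = 338.82 mm²); the cube at (-1.5, 6.5) is not intersected at this z (z outside [0, 8.5]); Merging all regions: the regions partially overlap — summed areas 543.17 mm² minus the doubly-counted overlap 150.66 mm² gives 392.52 mm² — area = 392.52 mm². So its area = 392.52 mm². Layer 60 (z = 18): the cylinder: section is a regular 8-gon, circumradius r=8.5 (area = (8/2)·8.500²·sin(360°/8) = 204.35 mm²); the r=11 sphere at (1.5, 6) contributes a regular 8-gon of circumradius √(11²−7²) = 8.485 (area = (8/2)·8.485²·sin(360°/8) = 203.65 mm²); the cube at (-1.5, 6.5) does not reach this height (z outside [0, 8.5]); Combining (union): the regions partially overlap — summed areas 408.00 mm² minus the doubly-counted overlap 106.83 mm² gives 301.17 mm² — area = 301.17 mm². So its area = 301.17 mm². Layer 33 is larger (392.52 vs 301.17 mm²).

layer 33 (z = 9.9 mm)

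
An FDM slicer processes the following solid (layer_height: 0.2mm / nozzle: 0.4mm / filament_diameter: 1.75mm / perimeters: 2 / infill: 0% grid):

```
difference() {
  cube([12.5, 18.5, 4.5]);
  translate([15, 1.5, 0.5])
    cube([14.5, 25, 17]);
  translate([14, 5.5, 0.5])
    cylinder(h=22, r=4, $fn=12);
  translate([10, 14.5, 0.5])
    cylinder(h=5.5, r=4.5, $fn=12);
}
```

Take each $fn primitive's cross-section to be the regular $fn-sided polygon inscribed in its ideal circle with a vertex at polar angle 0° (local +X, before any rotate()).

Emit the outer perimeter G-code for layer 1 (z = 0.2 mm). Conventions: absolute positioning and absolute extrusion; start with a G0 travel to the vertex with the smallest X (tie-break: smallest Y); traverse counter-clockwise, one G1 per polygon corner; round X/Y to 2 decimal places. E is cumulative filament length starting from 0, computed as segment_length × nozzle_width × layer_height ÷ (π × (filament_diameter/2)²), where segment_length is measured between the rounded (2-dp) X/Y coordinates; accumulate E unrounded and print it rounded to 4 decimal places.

G0 X0.00 Y0.00 Z0.20
G1 X12.50 Y0.00 E0.4158
G1 X12.50 Y18.50 E1.0311
G1 X0.00 Y18.50 E1.4468
G1 X0.00 Y0.00 E2.0621

At z = 0.2 mm: the 12.5×18.5 cube contributes its full rectangle; the cube at (15, 1.5) is not intersected at this z (z outside [0.5, 17.5]); the cylinder at (14, 5.5) is not intersected at this z (z outside [0.5, 22.5]); the cylinder at (10, 14.5) is absent (z outside [0.5, 6]); After the difference (first − rest): none of the subtracted shapes is present at this height, so the 12.5×18.5 cube is unchanged — 1 connected region. The outline is a single polygon with 4 vertices. Extrusion per mm of travel: 0.4 × 0.2 / (π × 0.875²) = 0.033260. Accumulating E over each segment gives final E = 2.0621.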